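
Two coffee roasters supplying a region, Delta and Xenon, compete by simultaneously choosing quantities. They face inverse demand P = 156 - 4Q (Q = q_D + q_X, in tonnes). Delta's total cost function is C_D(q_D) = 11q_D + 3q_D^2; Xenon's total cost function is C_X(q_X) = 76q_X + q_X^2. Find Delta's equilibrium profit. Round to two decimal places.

581.32

Delta's profit: π_D = (156 - 4Q)q_D - (11q_D + 3q_D²). Setting ∂π_D/∂q_D = 0: 145 - 14q_D - 4(q_X) = 0.
Xenon's first-order condition: 80 - 10q_X - 4(q_D) = 0.
Best responses: q_D = (145 - 4q_X)/14, q_X = (80 - 4q_D)/10.
Solving the pair: q_D = 565/62, q_X = 135/31.
Price P = 156 - 4·(835/62) = 102.1290.
Delta's profit: 102.1290·(565/62) - 11·(565/62) - 3(565/62)² = 581.3150.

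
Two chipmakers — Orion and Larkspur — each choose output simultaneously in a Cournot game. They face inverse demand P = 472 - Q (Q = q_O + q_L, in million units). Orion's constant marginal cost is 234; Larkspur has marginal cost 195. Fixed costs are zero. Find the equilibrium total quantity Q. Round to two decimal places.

171.67

Orion's profit: π_O = (472 - Q)q_O - (234q_O). Setting ∂π_O/∂q_O = 0: 238 - 2q_O - (q_L) = 0.
Larkspur's first-order condition: 277 - 2q_L - (q_O) = 0.
Best responses: q_O = (238 - q_L)/2, q_L = (277 - q_O)/2.
Solving the pair: q_O = 199/3, q_L = 316/3.
Total output Q = 199/3 + 316/3 = 515/3.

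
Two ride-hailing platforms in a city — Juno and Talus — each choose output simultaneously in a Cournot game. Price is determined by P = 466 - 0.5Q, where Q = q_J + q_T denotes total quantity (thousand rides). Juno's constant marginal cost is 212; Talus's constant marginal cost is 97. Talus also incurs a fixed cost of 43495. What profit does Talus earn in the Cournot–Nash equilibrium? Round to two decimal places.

Juno's profit: π_J = (466 - 0.5Q)q_J - (212q_J). Setting ∂π_J/∂q_J = 0: 254 - q_J - (1/2)(q_T) = 0.
Talus's first-order condition: 369 - q_T - (1/2)(q_J) = 0.
Best responses: q_J = (254 - (1/2)q_T), q_T = (369 - (1/2)q_J).
Substituting one into the other gives q_J = 278/3 and q_T = 968/3.
Price P = 466 - (1/2)·(1246/3) = 775/3.
Talus's profit: (775/3 - 97)·(968/3) - 43495 = 8561.8889.

8561.89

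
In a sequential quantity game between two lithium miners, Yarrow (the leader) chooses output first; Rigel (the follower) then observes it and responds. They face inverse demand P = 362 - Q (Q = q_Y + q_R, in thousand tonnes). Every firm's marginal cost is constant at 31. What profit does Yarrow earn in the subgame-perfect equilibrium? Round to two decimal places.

13695.13

Solve by backward induction. Given q_Y, the follower Rigel maximises π_R = (362 - q_Y - q_R)q_R - 31q_R.
Setting the follower's marginal profit to zero, 331 - q_Y - 2q_R = 0, i.e. q_R = (331 - q_Y)/2.
Yarrow substitutes q_R(q_Y) into its own profit: π_Y = q_Y(362 - q_Y - (331 - q_Y)/2) - 31q_Y = (393/2 - (1/2)q_Y)q_Y - 31q_Y.
Leader FOC: 331/2 - q_Y = 0, so q_Y = 331/2.
Then q_R = (331 - 331/2)/2 = 331/4.
Price P = 362 - 993/4 = 455/4.
Yarrow's profit: (455/4 - 31)·(331/2) = 13695.1250.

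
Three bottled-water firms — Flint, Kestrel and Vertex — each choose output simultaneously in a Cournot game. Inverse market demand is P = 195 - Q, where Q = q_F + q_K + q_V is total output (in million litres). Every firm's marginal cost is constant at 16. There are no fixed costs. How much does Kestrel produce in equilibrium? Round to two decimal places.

A representative firm's profit is π_i = q_i(195 - Q) - 16q_i.
First-order condition (treating rivals' output as given): 179 - 2q_i - Σ_{j≠i} q_j = 0.
By symmetry each firm produces the same amount; substituting Σ_{j≠i} q_j = 2q_i yields q_i = 179/4.

44.75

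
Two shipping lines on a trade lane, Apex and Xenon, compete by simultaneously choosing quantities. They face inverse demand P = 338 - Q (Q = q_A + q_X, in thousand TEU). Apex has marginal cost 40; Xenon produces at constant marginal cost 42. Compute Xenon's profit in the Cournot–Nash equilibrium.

9604

Apex's profit: π_A = (338 - Q)q_A - (40q_A). Setting ∂π_A/∂q_A = 0: 298 - 2q_A - (q_X) = 0.
Xenon's first-order condition: 296 - 2q_X - (q_A) = 0.
Rearranging gives the reaction functions q_A = (298 - q_X)/2 and q_X = (296 - q_A)/2.
Substituting one into the other gives q_A = 100 and q_X = 98.
Price P = 338 - 198 = 140.
Xenon's profit: (140 - 42)·98 = 9604.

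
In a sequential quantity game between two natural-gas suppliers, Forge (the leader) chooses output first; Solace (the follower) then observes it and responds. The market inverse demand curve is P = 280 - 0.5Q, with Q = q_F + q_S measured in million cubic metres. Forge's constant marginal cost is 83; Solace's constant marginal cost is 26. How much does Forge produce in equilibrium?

Solve by backward induction. Given q_F, the follower Solace maximises π_S = (280 - (1/2)q_F - (1/2)q_S)q_S - 26q_S.
∂π_S/∂q_S = 254 - (1/2)q_F - q_S = 0 gives the reaction function q_S = (254 - (1/2)q_F).
Forge substitutes q_S(q_F) into its own profit: π_F = q_F(280 - (1/2)q_F - (254 - (1/2)q_F)/2) - 83q_F = (153 - (1/4)q_F)q_F - 83q_F.
The leader's first-order condition 70 - (1/2)q_F = 0 yields q_F = 140.
Then q_S = (254 - (1/2)·140) = 184.

140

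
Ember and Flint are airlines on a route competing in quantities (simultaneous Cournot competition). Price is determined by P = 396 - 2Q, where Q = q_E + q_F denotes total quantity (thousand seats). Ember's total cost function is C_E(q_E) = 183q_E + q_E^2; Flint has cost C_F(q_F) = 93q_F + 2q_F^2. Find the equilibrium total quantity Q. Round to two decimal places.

Ember's profit: π_E = (396 - 2Q)q_E - (183q_E + q_E²). Setting ∂π_E/∂q_E = 0: 213 - 6q_E - 2(q_F) = 0.
Flint's profit: π_F = (396 - 2Q)q_F - (93q_F + 2q_F²). Setting ∂π_F/∂q_F = 0: 303 - 8q_F - 2(q_E) = 0.
So q_E = (213 - 2q_F)/6 and q_F = (303 - 2q_E)/8.
Substituting one into the other gives q_E = 549/22 and q_F = 348/11.
Total output Q = 549/22 + 348/11 = 1245/22.

56.59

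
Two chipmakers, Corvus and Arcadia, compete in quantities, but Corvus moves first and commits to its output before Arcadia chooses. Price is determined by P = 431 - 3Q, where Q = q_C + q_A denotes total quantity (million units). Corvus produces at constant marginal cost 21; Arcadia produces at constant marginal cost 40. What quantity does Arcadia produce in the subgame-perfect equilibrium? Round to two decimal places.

The follower Arcadia best-responds to any q_C: π_A = (431 - 3Q)q_A - 40q_A.
∂π_A/∂q_A = 391 - 3q_C - 6q_A = 0 gives the reaction function q_A = (391 - 3q_C)/6.
Corvus substitutes q_A(q_C) into its own profit: π_C = q_C(431 - 3q_C - (391 - 3q_C)/2) - 21q_C = (471/2 - (3/2)q_C)q_C - 21q_C.
Leader FOC: 429/2 - 3q_C = 0, so q_C = 143/2.
Then q_A = (391 - 3·(143/2))/6 = 353/12.

29.42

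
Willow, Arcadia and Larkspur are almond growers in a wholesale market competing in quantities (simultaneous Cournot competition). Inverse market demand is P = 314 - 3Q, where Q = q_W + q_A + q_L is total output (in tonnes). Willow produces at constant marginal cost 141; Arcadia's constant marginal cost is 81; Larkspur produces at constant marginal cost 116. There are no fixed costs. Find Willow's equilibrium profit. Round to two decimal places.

Willow's profit: π_W = (314 - 3Q)q_W - (141q_W). Setting ∂π_W/∂q_W = 0: 173 - 6q_W - 3(q_A + q_L) = 0.
Arcadia's first-order condition: 233 - 6q_A - 3(q_W + q_L) = 0.
Larkspur's first-order condition: 198 - 6q_L - 3(q_W + q_A) = 0.
Summing all 3 equations gives 604 − 12Q = 0, hence Q = 151/3.
Back-substituting: q_W = (173 − 151)/3 = 22/3, q_A = (233 − 151)/3 = 82/3, q_L = (198 − 151)/3 = 47/3.
Price P = 314 - 3·(151/3) = 163.
Willow's profit: (163 - 141)·(22/3) = 484/3.

161.33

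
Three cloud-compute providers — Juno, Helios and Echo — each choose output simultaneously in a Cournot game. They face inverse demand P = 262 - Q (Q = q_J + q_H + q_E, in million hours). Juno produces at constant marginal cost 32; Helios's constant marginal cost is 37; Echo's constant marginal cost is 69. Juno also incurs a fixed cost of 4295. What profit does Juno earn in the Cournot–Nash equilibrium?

329

Juno's profit: π_J = (262 - Q)q_J - (32q_J). Setting ∂π_J/∂q_J = 0: 230 - 2q_J - (q_H + q_E) = 0.
Helios's first-order condition: 225 - 2q_H - (q_J + q_E) = 0.
Echo's first-order condition: 193 - 2q_E - (q_J + q_H) = 0.
Adding the 3 conditions: 648 − 2Q − 2Q = 0, i.e. Q = 162.
Back-substituting: q_J = (230 − 162) = 68, q_H = (225 − 162) = 63, q_E = (193 − 162) = 31.
Price P = 262 - 162 = 100.
Juno's profit: (100 - 32)·68 - 4295 = 329.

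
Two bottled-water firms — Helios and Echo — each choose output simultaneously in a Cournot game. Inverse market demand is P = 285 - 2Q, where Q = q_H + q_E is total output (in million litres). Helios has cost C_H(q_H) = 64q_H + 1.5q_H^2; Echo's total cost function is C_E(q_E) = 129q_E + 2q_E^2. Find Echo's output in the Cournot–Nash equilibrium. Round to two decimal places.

Helios's profit: π_H = (285 - 2Q)q_H - (64q_H + (3/2)q_H²). Setting ∂π_H/∂q_H = 0: 221 - 7q_H - 2(q_E) = 0.
Echo's first-order condition: 156 - 8q_E - 2(q_H) = 0.
So q_H = (221 - 2q_E)/7 and q_E = (156 - 2q_H)/8.
Solving the pair: q_H = 28, q_E = 25/2.

12.50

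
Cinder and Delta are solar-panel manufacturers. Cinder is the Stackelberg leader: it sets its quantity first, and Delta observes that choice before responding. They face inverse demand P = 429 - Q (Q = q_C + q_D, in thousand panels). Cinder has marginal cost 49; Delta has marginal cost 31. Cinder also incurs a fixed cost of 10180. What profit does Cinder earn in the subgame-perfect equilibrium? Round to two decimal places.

The follower Delta best-responds to any q_C: π_D = (429 - Q)q_D - 31q_D.
Setting the follower's marginal profit to zero, 398 - q_C - 2q_D = 0, i.e. q_D = (398 - q_C)/2.
The leader anticipates this reaction. Substituting into P = 429 - Q gives P = 230 - (1/2)q_C, so π_C = (230 - (1/2)q_C)q_C - 49q_C.
The leader's first-order condition 181 - q_C = 0 yields q_C = 181.
Then q_D = (398 - 181)/2 = 217/2.
Price P = 429 - 579/2 = 279/2.
Cinder's profit: (279/2 - 49)·181 - 10180 = 6200.5000.

6200.50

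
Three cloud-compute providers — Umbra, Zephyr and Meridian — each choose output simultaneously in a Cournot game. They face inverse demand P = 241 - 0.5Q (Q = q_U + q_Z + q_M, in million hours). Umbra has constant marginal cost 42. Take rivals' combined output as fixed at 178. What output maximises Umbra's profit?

With rivals' combined output fixed at 178, Umbra's profit is π_U = (241 - (1/2)·178 - (1/2)q_U)q_U - (42q_U) = (152 - (1/2)q_U)q_U - (42q_U).
∂π_U/∂q_U = 110 - q_U = 0, so q_U = 110.

110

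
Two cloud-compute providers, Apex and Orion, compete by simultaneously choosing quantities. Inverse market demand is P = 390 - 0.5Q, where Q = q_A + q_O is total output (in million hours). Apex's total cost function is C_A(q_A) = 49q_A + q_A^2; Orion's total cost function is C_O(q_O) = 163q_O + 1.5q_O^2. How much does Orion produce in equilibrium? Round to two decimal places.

43.45

Apex's profit: π_A = (390 - 0.5Q)q_A - (49q_A + q_A²). Setting ∂π_A/∂q_A = 0: 341 - 3q_A - (1/2)(q_O) = 0.
Orion's profit: π_O = (390 - 0.5Q)q_O - (163q_O + (3/2)q_O²). Setting ∂π_O/∂q_O = 0: 227 - 4q_O - (1/2)(q_A) = 0.
Best responses: q_A = (341 - (1/2)q_O)/3, q_O = (227 - (1/2)q_A)/4.
Solving the pair: q_A = 106.4255, q_O = 43.4468.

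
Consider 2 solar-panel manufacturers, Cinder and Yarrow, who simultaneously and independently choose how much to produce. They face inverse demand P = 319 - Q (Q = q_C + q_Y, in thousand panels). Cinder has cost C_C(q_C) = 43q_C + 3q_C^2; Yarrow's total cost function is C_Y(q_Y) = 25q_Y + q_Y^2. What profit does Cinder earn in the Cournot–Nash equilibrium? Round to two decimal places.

2730.91

Cinder's profit: π_C = (319 - Q)q_C - (43q_C + 3q_C²). Setting ∂π_C/∂q_C = 0: 276 - 8q_C - (q_Y) = 0.
Yarrow's first-order condition: 294 - 4q_Y - (q_C) = 0.
So q_C = (276 - q_Y)/8 and q_Y = (294 - q_C)/4.
Substituting one into the other gives q_C = 810/31 and q_Y = 66.9677.
Price P = 319 - 93.0968 = 225.9032.
Cinder's profit: 225.9032·(810/31) - 43·(810/31) - 3(810/31)² = 2730.9053.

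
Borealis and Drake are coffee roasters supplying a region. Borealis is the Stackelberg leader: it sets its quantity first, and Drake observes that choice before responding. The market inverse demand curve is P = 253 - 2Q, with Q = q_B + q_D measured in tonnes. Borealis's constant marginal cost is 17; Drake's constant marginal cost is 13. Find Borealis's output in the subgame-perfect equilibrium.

58

Solve by backward induction. Given q_B, the follower Drake maximises π_D = (253 - 2q_B - 2q_D)q_D - 13q_D.
Follower FOC: 240 - 2q_B - 4q_D = 0, so q_D(q_B) = (240 - 2q_B)/4.
Borealis substitutes q_D(q_B) into its own profit: π_B = q_B(253 - 2q_B - (240 - 2q_B)/2) - 17q_B = (133 - q_B)q_B - 17q_B.
Maximising: ∂π_B/∂q_B = 116 - 2q_B = 0, giving q_B = 58.
Then q_D = (240 - 2·58)/4 = 31.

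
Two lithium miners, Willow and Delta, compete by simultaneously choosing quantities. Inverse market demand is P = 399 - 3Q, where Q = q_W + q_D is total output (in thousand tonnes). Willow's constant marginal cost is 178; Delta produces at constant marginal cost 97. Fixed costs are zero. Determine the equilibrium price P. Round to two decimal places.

Willow's profit: π_W = (399 - 3Q)q_W - (178q_W). Setting ∂π_W/∂q_W = 0: 221 - 6q_W - 3(q_D) = 0.
Delta's profit: π_D = (399 - 3Q)q_D - (97q_D). Setting ∂π_D/∂q_D = 0: 302 - 6q_D - 3(q_W) = 0.
So q_W = (221 - 3q_D)/6 and q_D = (302 - 3q_W)/6.
Substituting one into the other gives q_W = 140/9 and q_D = 383/9.
Total output Q = 523/9, so price P = 399 - 3·(523/9) = 674/3.

224.67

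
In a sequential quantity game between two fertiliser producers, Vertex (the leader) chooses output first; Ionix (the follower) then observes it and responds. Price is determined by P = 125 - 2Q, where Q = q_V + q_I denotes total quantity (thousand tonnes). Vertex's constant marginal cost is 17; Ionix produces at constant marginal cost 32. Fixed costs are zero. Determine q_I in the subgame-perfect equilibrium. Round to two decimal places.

Solve by backward induction. Given q_V, the follower Ionix maximises π_I = (125 - 2q_V - 2q_I)q_I - 32q_I.
Follower FOC: 93 - 2q_V - 4q_I = 0, so q_I(q_V) = (93 - 2q_V)/4.
The leader anticipates this reaction. Substituting into P = 125 - 2Q gives P = 157/2 - q_V, so π_V = (157/2 - q_V)q_V - 17q_V.
Leader FOC: 123/2 - 2q_V = 0, so q_V = 123/4.
Then q_I = (93 - 2·(123/4))/4 = 63/8.

7.88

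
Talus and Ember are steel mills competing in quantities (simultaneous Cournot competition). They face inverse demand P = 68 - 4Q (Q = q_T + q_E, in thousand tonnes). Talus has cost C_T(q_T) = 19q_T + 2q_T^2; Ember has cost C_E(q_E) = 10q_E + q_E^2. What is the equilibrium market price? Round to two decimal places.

38.85

Talus's profit: π_T = (68 - 4Q)q_T - (19q_T + 2q_T²). Setting ∂π_T/∂q_T = 0: 49 - 12q_T - 4(q_E) = 0.
Ember's profit: π_E = (68 - 4Q)q_E - (10q_E + q_E²). Setting ∂π_E/∂q_E = 0: 58 - 10q_E - 4(q_T) = 0.
So q_T = (49 - 4q_E)/12 and q_E = (58 - 4q_T)/10.
Solving the pair: q_T = 129/52, q_E = 125/26.
Total output Q = 379/52, so price P = 68 - 4·(379/52) = 505/13.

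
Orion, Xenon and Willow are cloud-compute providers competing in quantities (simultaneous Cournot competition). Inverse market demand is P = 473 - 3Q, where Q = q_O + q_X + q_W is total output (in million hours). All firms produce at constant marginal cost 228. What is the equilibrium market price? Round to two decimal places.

A representative firm's profit is π_i = q_i(473 - 3Q) - 228q_i.
Setting ∂π_i/∂q_i = 0 with rivals' quantities fixed: 245 - 6q_i - 3·Σ_{j≠i} q_j = 0.
With identical firms every q_j equals q_i, so Σ_{j≠i} q_j = 2q_i and 245 = 12q_i, giving q_i = 245/12.
Total output Q = 245/4, so price P = 473 - 3·(245/4) = 1157/4.

289.25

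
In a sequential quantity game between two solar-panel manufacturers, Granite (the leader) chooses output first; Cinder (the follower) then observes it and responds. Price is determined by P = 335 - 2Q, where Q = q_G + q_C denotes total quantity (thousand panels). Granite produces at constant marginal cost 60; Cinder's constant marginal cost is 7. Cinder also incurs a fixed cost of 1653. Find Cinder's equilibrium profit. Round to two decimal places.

The follower Cinder best-responds to any q_G: π_C = (335 - 2Q)q_C - 7q_C.
∂π_C/∂q_C = 328 - 2q_G - 4q_C = 0 gives the reaction function q_C = (328 - 2q_G)/4.
Granite substitutes q_C(q_G) into its own profit: π_G = q_G(335 - 2q_G - (328 - 2q_G)/2) - 60q_G = (171 - q_G)q_G - 60q_G.
Maximising: ∂π_G/∂q_G = 111 - 2q_G = 0, giving q_G = 111/2.
Then q_C = (328 - 2·(111/2))/4 = 217/4.
Price P = 335 - 2·(439/4) = 231/2.
Cinder's profit: (231/2 - 7)·(217/4) - 1653 = 4233.1250.

4233.13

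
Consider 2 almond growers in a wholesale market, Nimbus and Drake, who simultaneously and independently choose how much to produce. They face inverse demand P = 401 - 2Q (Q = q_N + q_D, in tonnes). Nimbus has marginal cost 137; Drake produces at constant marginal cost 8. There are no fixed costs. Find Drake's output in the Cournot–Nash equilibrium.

87

Nimbus's profit: π_N = (401 - 2Q)q_N - (137q_N). Setting ∂π_N/∂q_N = 0: 264 - 4q_N - 2(q_D) = 0.
Drake's first-order condition: 393 - 4q_D - 2(q_N) = 0.
Rearranging gives the reaction functions q_N = (264 - 2q_D)/4 and q_D = (393 - 2q_N)/4.
Solving the pair: q_N = 45/2, q_D = 87.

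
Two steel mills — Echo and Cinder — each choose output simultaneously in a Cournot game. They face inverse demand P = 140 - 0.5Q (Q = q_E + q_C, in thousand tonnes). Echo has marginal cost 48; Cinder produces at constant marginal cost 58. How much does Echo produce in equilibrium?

68

Echo's profit: π_E = (140 - 0.5Q)q_E - (48q_E). Setting ∂π_E/∂q_E = 0: 92 - q_E - (1/2)(q_C) = 0.
Cinder's profit: π_C = (140 - 0.5Q)q_C - (58q_C). Setting ∂π_C/∂q_C = 0: 82 - q_C - (1/2)(q_E) = 0.
So q_E = (92 - (1/2)q_C) and q_C = (82 - (1/2)q_E).
Substituting one into the other gives q_E = 68 and q_C = 48.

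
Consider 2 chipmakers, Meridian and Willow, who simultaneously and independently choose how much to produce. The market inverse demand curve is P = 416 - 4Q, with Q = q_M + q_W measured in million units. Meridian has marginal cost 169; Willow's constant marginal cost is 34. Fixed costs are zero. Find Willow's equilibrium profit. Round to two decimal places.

Meridian's profit: π_M = (416 - 4Q)q_M - (169q_M). Setting ∂π_M/∂q_M = 0: 247 - 8q_M - 4(q_W) = 0.
Willow's profit: π_W = (416 - 4Q)q_W - (34q_W). Setting ∂π_W/∂q_W = 0: 382 - 8q_W - 4(q_M) = 0.
Rearranging gives the reaction functions q_M = (247 - 4q_W)/8 and q_W = (382 - 4q_M)/8.
Solving the pair: q_M = 28/3, q_W = 517/12.
Price P = 416 - 4·(629/12) = 619/3.
Willow's profit: (619/3 - 34)·(517/12) = 7424.6944.

7424.69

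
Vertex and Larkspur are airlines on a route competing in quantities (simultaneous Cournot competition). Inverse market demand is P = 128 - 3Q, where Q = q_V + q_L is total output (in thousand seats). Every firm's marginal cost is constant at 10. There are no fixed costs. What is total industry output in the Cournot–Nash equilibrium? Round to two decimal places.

26.22

Each firm earns π_i = (128 - 3Q)q_i - 10q_i.
First-order condition (treating rivals' output as given): 118 - 6q_i - 3q_j = 0.
By symmetry each firm produces the same amount; substituting q_j = q_i yields q_i = 118/9.
Total output Q = 118/9 + 118/9 = 236/9.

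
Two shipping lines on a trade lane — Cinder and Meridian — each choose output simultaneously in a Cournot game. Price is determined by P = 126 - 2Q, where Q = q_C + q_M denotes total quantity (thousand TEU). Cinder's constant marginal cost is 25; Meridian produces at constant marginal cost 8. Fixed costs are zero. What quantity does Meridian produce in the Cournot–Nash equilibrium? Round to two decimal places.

22.50

Cinder's profit: π_C = (126 - 2Q)q_C - (25q_C). Setting ∂π_C/∂q_C = 0: 101 - 4q_C - 2(q_M) = 0.
Meridian's profit: π_M = (126 - 2Q)q_M - (8q_M). Setting ∂π_M/∂q_M = 0: 118 - 4q_M - 2(q_C) = 0.
So q_C = (101 - 2q_M)/4 and q_M = (118 - 2q_C)/4.
Substituting one into the other gives q_C = 14 and q_M = 45/2.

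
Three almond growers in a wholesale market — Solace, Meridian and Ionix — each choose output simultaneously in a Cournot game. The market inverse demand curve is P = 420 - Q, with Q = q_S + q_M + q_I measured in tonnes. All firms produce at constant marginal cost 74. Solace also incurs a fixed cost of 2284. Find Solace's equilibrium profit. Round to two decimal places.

A representative firm's profit is π_i = q_i(420 - Q) - 74q_i.
Setting ∂π_i/∂q_i = 0 with rivals' quantities fixed: 346 - 2q_i - Σ_{j≠i} q_j = 0.
By symmetry each firm produces the same amount; substituting Σ_{j≠i} q_j = 2q_i yields q_i = 346/4 = 173/2.
Price P = 420 - 519/2 = 321/2.
Solace's profit: (321/2 - 74)·(173/2) - 2284 = 5198.2500.

5198.25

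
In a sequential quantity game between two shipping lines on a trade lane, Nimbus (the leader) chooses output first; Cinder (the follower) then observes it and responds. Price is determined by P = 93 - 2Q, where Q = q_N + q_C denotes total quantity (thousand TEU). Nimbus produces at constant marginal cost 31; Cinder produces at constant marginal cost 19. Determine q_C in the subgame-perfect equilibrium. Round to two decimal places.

12.25

The follower Cinder best-responds to any q_N: π_C = (93 - 2Q)q_C - 19q_C.
Setting the follower's marginal profit to zero, 74 - 2q_N - 4q_C = 0, i.e. q_C = (74 - 2q_N)/4.
The leader anticipates this reaction. Substituting into P = 93 - 2Q gives P = 56 - q_N, so π_N = (56 - q_N)q_N - 31q_N.
Leader FOC: 25 - 2q_N = 0, so q_N = 25/2.
Then q_C = (74 - 2·(25/2))/4 = 49/4.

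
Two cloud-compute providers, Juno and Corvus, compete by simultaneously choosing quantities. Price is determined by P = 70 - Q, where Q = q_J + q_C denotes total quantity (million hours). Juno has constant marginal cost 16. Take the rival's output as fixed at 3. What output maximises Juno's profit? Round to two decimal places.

With the rival's output fixed at 3, Juno's profit is π_J = (70 - 3 - q_J)q_J - (16q_J) = (67 - q_J)q_J - (16q_J).
∂π_J/∂q_J = 51 - 2q_J = 0, so q_J = 51/2.

25.50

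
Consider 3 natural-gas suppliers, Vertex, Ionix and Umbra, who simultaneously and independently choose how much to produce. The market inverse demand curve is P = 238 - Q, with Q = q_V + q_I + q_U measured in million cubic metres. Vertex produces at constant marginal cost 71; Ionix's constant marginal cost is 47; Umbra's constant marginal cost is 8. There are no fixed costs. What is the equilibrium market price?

Vertex's profit: π_V = (238 - Q)q_V - (71q_V). Setting ∂π_V/∂q_V = 0: 167 - 2q_V - (q_I + q_U) = 0.
Ionix's first-order condition: 191 - 2q_I - (q_V + q_U) = 0.
Umbra's first-order condition: 230 - 2q_U - (q_V + q_I) = 0.
Adding the 3 first-order conditions: 588 − 4Q = 0, so Q = 147.
Back-substituting: q_V = (167 − 147) = 20, q_I = (191 − 147) = 44, q_U = (230 − 147) = 83.
Total output Q = 147, so price P = 238 - 147 = 91.

91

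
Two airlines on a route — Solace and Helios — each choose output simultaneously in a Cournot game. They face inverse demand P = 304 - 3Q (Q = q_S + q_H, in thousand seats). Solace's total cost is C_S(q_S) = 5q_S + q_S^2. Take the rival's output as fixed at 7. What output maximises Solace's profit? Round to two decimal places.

With the rival's output fixed at 7, Solace's profit is π_S = (304 - 3·7 - 3q_S)q_S - (5q_S + q_S²) = (283 - 3q_S)q_S - (5q_S + q_S²).
∂π_S/∂q_S = 278 - 8q_S = 0, so q_S = 139/4.

34.75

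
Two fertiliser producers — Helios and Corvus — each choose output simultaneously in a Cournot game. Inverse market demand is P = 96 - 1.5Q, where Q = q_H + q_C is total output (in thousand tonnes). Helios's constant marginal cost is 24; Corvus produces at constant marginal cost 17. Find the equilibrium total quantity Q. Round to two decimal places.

33.56

Helios's profit: π_H = (96 - 1.5Q)q_H - (24q_H). Setting ∂π_H/∂q_H = 0: 72 - 3q_H - (3/2)(q_C) = 0.
Corvus's profit: π_C = (96 - 1.5Q)q_C - (17q_C). Setting ∂π_C/∂q_C = 0: 79 - 3q_C - (3/2)(q_H) = 0.
So q_H = (72 - (3/2)q_C)/3 and q_C = (79 - (3/2)q_H)/3.
Substituting one into the other gives q_H = 130/9 and q_C = 172/9.
Total output Q = 130/9 + 172/9 = 302/9.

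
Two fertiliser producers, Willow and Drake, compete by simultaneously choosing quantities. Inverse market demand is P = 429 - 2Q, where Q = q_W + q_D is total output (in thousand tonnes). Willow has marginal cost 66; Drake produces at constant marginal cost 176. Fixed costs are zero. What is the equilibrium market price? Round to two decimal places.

Willow's profit: π_W = (429 - 2Q)q_W - (66q_W). Setting ∂π_W/∂q_W = 0: 363 - 4q_W - 2(q_D) = 0.
Drake's profit: π_D = (429 - 2Q)q_D - (176q_D). Setting ∂π_D/∂q_D = 0: 253 - 4q_D - 2(q_W) = 0.
So q_W = (363 - 2q_D)/4 and q_D = (253 - 2q_W)/4.
Solving the pair: q_W = 473/6, q_D = 143/6.
Total output Q = 308/3, so price P = 429 - 2·(308/3) = 671/3.

223.67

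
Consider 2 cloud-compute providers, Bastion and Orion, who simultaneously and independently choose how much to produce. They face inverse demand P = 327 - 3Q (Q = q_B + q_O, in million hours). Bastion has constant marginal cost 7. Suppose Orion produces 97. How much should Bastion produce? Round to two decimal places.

4.83

With the rival's output fixed at 97, Bastion's profit is π_B = (327 - 3·97 - 3q_B)q_B - (7q_B) = (36 - 3q_B)q_B - (7q_B).
∂π_B/∂q_B = 29 - 6q_B = 0, so q_B = 29/6.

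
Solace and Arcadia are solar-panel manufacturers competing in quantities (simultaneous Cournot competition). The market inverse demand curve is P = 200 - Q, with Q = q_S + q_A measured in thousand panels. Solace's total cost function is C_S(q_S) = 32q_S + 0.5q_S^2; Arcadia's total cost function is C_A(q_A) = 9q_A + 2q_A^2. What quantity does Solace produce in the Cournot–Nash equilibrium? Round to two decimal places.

Solace's profit: π_S = (200 - Q)q_S - (32q_S + (1/2)q_S²). Setting ∂π_S/∂q_S = 0: 168 - 3q_S - (q_A) = 0.
Arcadia's first-order condition: 191 - 6q_A - (q_S) = 0.
Rearranging gives the reaction functions q_S = (168 - q_A)/3 and q_A = (191 - q_S)/6.
Solving the pair: q_S = 817/17, q_A = 405/17.

48.06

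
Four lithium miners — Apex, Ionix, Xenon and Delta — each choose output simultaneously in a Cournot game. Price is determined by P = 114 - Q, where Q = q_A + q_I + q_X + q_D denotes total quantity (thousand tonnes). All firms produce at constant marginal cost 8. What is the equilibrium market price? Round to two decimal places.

A representative firm's profit is π_i = q_i(114 - Q) - 8q_i.
Setting ∂π_i/∂q_i = 0 with rivals' quantities fixed: 106 - 2q_i - Σ_{j≠i} q_j = 0.
By symmetry each firm produces the same amount; substituting Σ_{j≠i} q_j = 3q_i yields q_i = 106/5.
Total output Q = 424/5, so price P = 114 - 424/5 = 146/5.

29.20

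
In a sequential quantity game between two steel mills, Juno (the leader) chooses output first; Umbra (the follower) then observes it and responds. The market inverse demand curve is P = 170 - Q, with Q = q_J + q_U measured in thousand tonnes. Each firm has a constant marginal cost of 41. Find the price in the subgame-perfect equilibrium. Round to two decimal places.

73.25

The follower Umbra best-responds to any q_J: π_U = (170 - Q)q_U - 41q_U.
∂π_U/∂q_U = 129 - q_J - 2q_U = 0 gives the reaction function q_U = (129 - q_J)/2.
Juno substitutes q_U(q_J) into its own profit: π_J = q_J(170 - q_J - (129 - q_J)/2) - 41q_J = (211/2 - (1/2)q_J)q_J - 41q_J.
Leader FOC: 129/2 - q_J = 0, so q_J = 129/2.
Then q_U = (129 - 129/2)/2 = 129/4.
Total output Q = 387/4, so price P = 170 - 387/4 = 293/4.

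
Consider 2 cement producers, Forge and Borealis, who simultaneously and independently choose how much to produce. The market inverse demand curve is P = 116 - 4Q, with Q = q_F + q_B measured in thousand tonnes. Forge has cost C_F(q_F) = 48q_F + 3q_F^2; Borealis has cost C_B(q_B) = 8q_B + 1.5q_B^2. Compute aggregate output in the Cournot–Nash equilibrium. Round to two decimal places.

11.28

Forge's profit: π_F = (116 - 4Q)q_F - (48q_F + 3q_F²). Setting ∂π_F/∂q_F = 0: 68 - 14q_F - 4(q_B) = 0.
Borealis's first-order condition: 108 - 11q_B - 4(q_F) = 0.
Best responses: q_F = (68 - 4q_B)/14, q_B = (108 - 4q_F)/11.
Solving the pair: q_F = 158/69, q_B = 620/69.
Total output Q = 158/69 + 620/69 = 778/69.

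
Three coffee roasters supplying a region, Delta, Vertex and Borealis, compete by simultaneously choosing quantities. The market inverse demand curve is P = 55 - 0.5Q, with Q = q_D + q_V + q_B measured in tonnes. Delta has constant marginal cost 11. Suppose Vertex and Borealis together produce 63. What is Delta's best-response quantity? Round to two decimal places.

With rivals' combined output fixed at 63, Delta's profit is π_D = (55 - (1/2)·63 - (1/2)q_D)q_D - (11q_D) = (47/2 - (1/2)q_D)q_D - (11q_D).
∂π_D/∂q_D = 25/2 - q_D = 0, so q_D = 25/2.

12.50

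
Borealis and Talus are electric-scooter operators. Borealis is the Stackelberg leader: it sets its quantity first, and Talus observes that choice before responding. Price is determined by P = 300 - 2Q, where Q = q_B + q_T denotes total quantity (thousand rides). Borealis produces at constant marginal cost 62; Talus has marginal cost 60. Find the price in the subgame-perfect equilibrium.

121

Solve by backward induction. Given q_B, the follower Talus maximises π_T = (300 - 2q_B - 2q_T)q_T - 60q_T.
∂π_T/∂q_T = 240 - 2q_B - 4q_T = 0 gives the reaction function q_T = (240 - 2q_B)/4.
The leader anticipates this reaction. Substituting into P = 300 - 2Q gives P = 180 - q_B, so π_B = (180 - q_B)q_B - 62q_B.
Leader FOC: 118 - 2q_B = 0, so q_B = 59.
Then q_T = (240 - 2·59)/4 = 61/2.
Total output Q = 179/2, so price P = 300 - 2·(179/2) = 121.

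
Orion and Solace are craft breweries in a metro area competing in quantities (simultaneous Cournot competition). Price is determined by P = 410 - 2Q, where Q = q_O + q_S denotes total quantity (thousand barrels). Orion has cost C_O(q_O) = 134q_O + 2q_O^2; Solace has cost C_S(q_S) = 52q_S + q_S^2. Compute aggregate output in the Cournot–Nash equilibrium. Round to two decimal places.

Orion's profit: π_O = (410 - 2Q)q_O - (134q_O + 2q_O²). Setting ∂π_O/∂q_O = 0: 276 - 8q_O - 2(q_S) = 0.
Solace's profit: π_S = (410 - 2Q)q_S - (52q_S + q_S²). Setting ∂π_S/∂q_S = 0: 358 - 6q_S - 2(q_O) = 0.
So q_O = (276 - 2q_S)/8 and q_S = (358 - 2q_O)/6.
Substituting one into the other gives q_O = 235/11 and q_S = 578/11.
Total output Q = 235/11 + 578/11 = 813/11.

73.91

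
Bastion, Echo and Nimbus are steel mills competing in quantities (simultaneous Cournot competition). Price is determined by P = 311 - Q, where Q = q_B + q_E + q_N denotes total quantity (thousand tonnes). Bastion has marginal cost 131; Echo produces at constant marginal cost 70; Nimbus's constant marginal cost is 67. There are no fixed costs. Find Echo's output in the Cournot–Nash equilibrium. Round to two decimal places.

Bastion's profit: π_B = (311 - Q)q_B - (131q_B). Setting ∂π_B/∂q_B = 0: 180 - 2q_B - (q_E + q_N) = 0.
Echo's profit: π_E = (311 - Q)q_E - (70q_E). Setting ∂π_E/∂q_E = 0: 241 - 2q_E - (q_B + q_N) = 0.
Nimbus's profit: π_N = (311 - Q)q_N - (67q_N). Setting ∂π_N/∂q_N = 0: 244 - 2q_N - (q_B + q_E) = 0.
Adding the 3 conditions: 665 − 2Q − 2Q = 0, i.e. Q = 665/4.
Back-substituting: q_B = (180 − 665/4) = 55/4, q_E = (241 − 665/4) = 299/4, q_N = (244 − 665/4) = 311/4.

74.75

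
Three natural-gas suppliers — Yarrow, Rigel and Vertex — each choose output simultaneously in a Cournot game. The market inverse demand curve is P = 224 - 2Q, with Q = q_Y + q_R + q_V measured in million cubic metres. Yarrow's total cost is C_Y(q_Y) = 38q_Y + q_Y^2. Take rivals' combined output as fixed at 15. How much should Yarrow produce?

With rivals' combined output fixed at 15, Yarrow's profit is π_Y = (224 - 2·15 - 2q_Y)q_Y - (38q_Y + q_Y²) = (194 - 2q_Y)q_Y - (38q_Y + q_Y²).
∂π_Y/∂q_Y = 156 - 6q_Y = 0, so q_Y = 26.

26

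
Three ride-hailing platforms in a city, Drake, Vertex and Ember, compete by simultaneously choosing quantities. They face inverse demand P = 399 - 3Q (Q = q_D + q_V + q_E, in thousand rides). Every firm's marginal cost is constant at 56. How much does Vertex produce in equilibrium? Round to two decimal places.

A representative firm's profit is π_i = q_i(399 - 3Q) - 56q_i.
Setting ∂π_i/∂q_i = 0 with rivals' quantities fixed: 343 - 6q_i - 3·Σ_{j≠i} q_j = 0.
With identical firms every q_j equals q_i, so Σ_{j≠i} q_j = 2q_i and 343 = 12q_i, giving q_i = 343/12.

28.58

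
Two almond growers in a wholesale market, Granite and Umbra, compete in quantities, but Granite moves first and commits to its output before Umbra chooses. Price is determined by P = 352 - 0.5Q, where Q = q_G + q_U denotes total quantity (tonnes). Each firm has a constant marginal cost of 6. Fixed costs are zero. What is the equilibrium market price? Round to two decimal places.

Solve by backward induction. Given q_G, the follower Umbra maximises π_U = (352 - (1/2)q_G - (1/2)q_U)q_U - 6q_U.
Setting the follower's marginal profit to zero, 346 - (1/2)q_G - q_U = 0, i.e. q_U = (346 - (1/2)q_G).
The leader anticipates this reaction. Substituting into P = 352 - 0.5Q gives P = 179 - (1/4)q_G, so π_G = (179 - (1/4)q_G)q_G - 6q_G.
Maximising: ∂π_G/∂q_G = 173 - (1/2)q_G = 0, giving q_G = 346.
Then q_U = (346 - (1/2)·346) = 173.
Total output Q = 519, so price P = 352 - (1/2)·519 = 185/2.

92.50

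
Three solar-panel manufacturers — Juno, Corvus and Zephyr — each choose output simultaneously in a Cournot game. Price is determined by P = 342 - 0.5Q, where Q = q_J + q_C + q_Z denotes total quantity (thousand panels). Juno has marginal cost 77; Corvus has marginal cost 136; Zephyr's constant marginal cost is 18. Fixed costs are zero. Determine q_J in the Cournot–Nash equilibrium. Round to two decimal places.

132.50

Juno's profit: π_J = (342 - 0.5Q)q_J - (77q_J). Setting ∂π_J/∂q_J = 0: 265 - q_J - (1/2)(q_C + q_Z) = 0.
Corvus's first-order condition: 206 - q_C - (1/2)(q_J + q_Z) = 0.
Zephyr's first-order condition: 324 - q_Z - (1/2)(q_J + q_C) = 0.
Summing all 3 equations gives 795 − 2Q = 0, hence Q = 795/2.
Back-substituting: q_J = (265 − 795/4)/(1/2) = 265/2, q_C = (206 − 795/4)/(1/2) = 29/2, q_Z = (324 − 795/4)/(1/2) = 501/2.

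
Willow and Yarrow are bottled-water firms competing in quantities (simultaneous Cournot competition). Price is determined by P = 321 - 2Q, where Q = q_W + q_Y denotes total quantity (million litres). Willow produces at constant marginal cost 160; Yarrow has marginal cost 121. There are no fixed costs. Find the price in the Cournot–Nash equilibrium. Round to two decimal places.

Willow's profit: π_W = (321 - 2Q)q_W - (160q_W). Setting ∂π_W/∂q_W = 0: 161 - 4q_W - 2(q_Y) = 0.
Yarrow's first-order condition: 200 - 4q_Y - 2(q_W) = 0.
Best responses: q_W = (161 - 2q_Y)/4, q_Y = (200 - 2q_W)/4.
Substituting one into the other gives q_W = 61/3 and q_Y = 239/6.
Total output Q = 361/6, so price P = 321 - 2·(361/6) = 602/3.

200.67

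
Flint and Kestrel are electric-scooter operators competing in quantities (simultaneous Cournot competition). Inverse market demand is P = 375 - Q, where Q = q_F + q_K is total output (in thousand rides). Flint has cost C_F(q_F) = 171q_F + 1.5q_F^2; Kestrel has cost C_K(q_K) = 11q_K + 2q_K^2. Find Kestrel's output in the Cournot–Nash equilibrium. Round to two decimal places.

Flint's profit: π_F = (375 - Q)q_F - (171q_F + (3/2)q_F²). Setting ∂π_F/∂q_F = 0: 204 - 5q_F - (q_K) = 0.
Kestrel's profit: π_K = (375 - Q)q_K - (11q_K + 2q_K²). Setting ∂π_K/∂q_K = 0: 364 - 6q_K - (q_F) = 0.
Rearranging gives the reaction functions q_F = (204 - q_K)/5 and q_K = (364 - q_F)/6.
Substituting one into the other gives q_F = 860/29 and q_K = 1616/29.

55.72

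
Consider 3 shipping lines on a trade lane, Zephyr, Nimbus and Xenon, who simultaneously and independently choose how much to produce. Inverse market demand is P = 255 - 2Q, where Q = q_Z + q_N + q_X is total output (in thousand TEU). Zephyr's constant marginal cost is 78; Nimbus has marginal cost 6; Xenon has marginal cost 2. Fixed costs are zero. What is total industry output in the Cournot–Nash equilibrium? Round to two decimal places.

84.88

Zephyr's profit: π_Z = (255 - 2Q)q_Z - (78q_Z). Setting ∂π_Z/∂q_Z = 0: 177 - 4q_Z - 2(q_N + q_X) = 0.
Nimbus's first-order condition: 249 - 4q_N - 2(q_Z + q_X) = 0.
Xenon's first-order condition: 253 - 4q_X - 2(q_Z + q_N) = 0.
Adding the 3 conditions: 679 − 4Q − 4Q = 0, i.e. Q = 679/8.
Back-substituting: q_Z = (177 − 679/4)/2 = 29/8, q_N = (249 − 679/4)/2 = 317/8, q_X = (253 − 679/4)/2 = 333/8.
Total output Q = 29/8 + 317/8 + 333/8 = 679/8.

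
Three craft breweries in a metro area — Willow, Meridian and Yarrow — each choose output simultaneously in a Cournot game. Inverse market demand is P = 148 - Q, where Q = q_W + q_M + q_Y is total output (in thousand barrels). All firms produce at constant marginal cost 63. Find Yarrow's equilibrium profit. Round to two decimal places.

A representative firm's profit is π_i = q_i(148 - Q) - 63q_i.
Setting ∂π_i/∂q_i = 0 with rivals' quantities fixed: 85 - 2q_i - Σ_{j≠i} q_j = 0.
By symmetry each firm produces the same amount; substituting Σ_{j≠i} q_j = 2q_i yields q_i = 85/4.
Price P = 148 - 255/4 = 337/4.
Yarrow's profit: (337/4 - 63)·(85/4) = 451.5625.

451.56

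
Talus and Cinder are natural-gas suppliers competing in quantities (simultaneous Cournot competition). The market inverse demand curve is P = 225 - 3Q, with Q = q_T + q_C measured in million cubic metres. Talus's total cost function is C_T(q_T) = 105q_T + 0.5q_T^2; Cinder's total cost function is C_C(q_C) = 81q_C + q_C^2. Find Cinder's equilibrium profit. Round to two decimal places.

Talus's profit: π_T = (225 - 3Q)q_T - (105q_T + (1/2)q_T²). Setting ∂π_T/∂q_T = 0: 120 - 7q_T - 3(q_C) = 0.
Cinder's first-order condition: 144 - 8q_C - 3(q_T) = 0.
Rearranging gives the reaction functions q_T = (120 - 3q_C)/7 and q_C = (144 - 3q_T)/8.
Substituting one into the other gives q_T = 528/47 and q_C = 648/47.
Price P = 225 - 3·(1176/47) = 149.9362.
Cinder's profit: 149.9362·(648/47) - 81·(648/47) - (648/47)² = 760.3513.

760.35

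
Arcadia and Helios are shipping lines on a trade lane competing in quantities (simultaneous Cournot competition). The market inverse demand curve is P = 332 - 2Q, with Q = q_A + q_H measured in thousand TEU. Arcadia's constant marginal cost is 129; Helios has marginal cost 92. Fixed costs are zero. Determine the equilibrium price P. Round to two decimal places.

184.33

Arcadia's profit: π_A = (332 - 2Q)q_A - (129q_A). Setting ∂π_A/∂q_A = 0: 203 - 4q_A - 2(q_H) = 0.
Helios's first-order condition: 240 - 4q_H - 2(q_A) = 0.
Rearranging gives the reaction functions q_A = (203 - 2q_H)/4 and q_H = (240 - 2q_A)/4.
Substituting one into the other gives q_A = 83/3 and q_H = 277/6.
Total output Q = 443/6, so price P = 332 - 2·(443/6) = 553/3.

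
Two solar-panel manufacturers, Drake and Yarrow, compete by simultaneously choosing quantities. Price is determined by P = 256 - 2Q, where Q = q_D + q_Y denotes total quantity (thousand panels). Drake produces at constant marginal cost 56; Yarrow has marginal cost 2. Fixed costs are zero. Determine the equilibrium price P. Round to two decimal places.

104.67

Drake's profit: π_D = (256 - 2Q)q_D - (56q_D). Setting ∂π_D/∂q_D = 0: 200 - 4q_D - 2(q_Y) = 0.
Yarrow's profit: π_Y = (256 - 2Q)q_Y - (2q_Y). Setting ∂π_Y/∂q_Y = 0: 254 - 4q_Y - 2(q_D) = 0.
Best responses: q_D = (200 - 2q_Y)/4, q_Y = (254 - 2q_D)/4.
Substituting one into the other gives q_D = 73/3 and q_Y = 154/3.
Total output Q = 227/3, so price P = 256 - 2·(227/3) = 314/3.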